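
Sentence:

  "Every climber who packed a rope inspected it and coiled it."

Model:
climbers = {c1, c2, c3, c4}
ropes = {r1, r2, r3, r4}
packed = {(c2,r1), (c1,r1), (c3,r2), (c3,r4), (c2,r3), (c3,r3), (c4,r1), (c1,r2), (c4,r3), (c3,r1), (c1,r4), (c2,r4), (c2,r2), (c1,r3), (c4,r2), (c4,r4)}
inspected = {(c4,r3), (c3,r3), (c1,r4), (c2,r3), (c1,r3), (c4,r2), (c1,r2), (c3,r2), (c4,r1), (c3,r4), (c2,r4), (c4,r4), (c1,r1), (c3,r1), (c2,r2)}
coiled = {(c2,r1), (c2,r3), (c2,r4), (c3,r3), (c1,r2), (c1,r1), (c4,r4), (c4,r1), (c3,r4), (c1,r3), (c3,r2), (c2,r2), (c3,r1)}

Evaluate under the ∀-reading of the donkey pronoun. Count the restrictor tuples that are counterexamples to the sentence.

"it" takes "a rope" as antecedent — a donkey pronoun bound across the clause boundary.
Strong reading: for every (c,r) with packed(c,r), inspected(c,r) ∧ coiled(c,r).
Restrictor pairs: (c1,r1) ✓  (c1,r2) ✓  (c1,r3) ✓  (c1,r4) ✗  (c2,r1) ✗  (c2,r2) ✓  (c2,r3) ✓  (c2,r4) ✓  (c3,r1) ✓  (c3,r2) ✓  (c3,r3) ✓  (c3,r4) ✓  (c4,r1) ✓  (c4,r2) ✗  (c4,r3) ✗  (c4,r4) ✓
Counterexamples (restrictor pairs failing the scope): 4.

4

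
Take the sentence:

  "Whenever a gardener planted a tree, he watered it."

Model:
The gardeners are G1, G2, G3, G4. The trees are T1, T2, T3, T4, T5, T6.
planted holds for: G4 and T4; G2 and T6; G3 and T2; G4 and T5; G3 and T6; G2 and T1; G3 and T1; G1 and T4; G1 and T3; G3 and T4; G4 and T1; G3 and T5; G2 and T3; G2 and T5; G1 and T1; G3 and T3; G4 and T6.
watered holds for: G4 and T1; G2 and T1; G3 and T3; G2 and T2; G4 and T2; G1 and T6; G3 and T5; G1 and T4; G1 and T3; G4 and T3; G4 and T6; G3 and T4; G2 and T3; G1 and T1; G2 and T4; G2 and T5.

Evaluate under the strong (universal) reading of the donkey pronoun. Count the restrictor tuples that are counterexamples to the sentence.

"it" takes "a tree" as antecedent — a donkey pronoun bound across the clause boundary.
Strong reading: for every (g,t) with planted(g,t), watered(g,t).
Restrictor pairs: (G1,T1) ✓  (G1,T3) ✓  (G1,T4) ✓  (G2,T1) ✓  (G2,T3) ✓  (G2,T5) ✓  (G2,T6) ✗  (G3,T1) ✗  (G3,T2) ✗  (G3,T3) ✓  (G3,T4) ✓  (G3,T5) ✓  (G3,T6) ✗  (G4,T1) ✓  (G4,T4) ✗  (G4,T5) ✗  (G4,T6) ✓
Counterexamples (restrictor pairs failing the scope): 6.

6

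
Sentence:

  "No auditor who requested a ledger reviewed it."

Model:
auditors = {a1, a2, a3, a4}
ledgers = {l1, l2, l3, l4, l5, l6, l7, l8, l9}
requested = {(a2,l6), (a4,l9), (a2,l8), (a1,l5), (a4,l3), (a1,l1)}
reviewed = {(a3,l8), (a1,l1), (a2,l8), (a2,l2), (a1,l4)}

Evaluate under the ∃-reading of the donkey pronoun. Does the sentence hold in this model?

False

"it" takes "a ledger" as antecedent — a donkey pronoun bound across the clause boundary.
Truth condition: for no (a,l) with requested(a,l) does reviewed(a,l) hold.
Restrictor pairs — does the scope hold? (a1,l1):holds  (a1,l5):fails  (a2,l6):fails  (a2,l8):holds  (a4,l3):fails  (a4,l9):fails
Scope holds for 2 pair(s), so the sentence is false.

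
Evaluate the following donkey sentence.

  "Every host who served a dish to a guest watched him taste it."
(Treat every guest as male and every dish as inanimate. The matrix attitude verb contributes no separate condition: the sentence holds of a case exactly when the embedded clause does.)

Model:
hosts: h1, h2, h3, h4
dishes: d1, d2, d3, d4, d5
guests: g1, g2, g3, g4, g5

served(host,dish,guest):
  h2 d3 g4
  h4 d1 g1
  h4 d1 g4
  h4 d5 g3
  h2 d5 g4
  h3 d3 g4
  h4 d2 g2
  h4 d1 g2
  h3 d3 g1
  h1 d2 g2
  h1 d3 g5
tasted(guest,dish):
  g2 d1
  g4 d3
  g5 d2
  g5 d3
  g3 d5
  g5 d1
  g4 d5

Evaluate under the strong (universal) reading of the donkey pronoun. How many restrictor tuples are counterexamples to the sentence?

5

"him" takes "a guest" as antecedent and "it" takes "a dish"; both are donkey pronouns co-varying with the restrictor.
Strong reading: for every (h,d,g) with served(h,d,g), tasted(g,d).
Restrictor triples: (h1,d2,g2)→tasted(g2,d2) ✗  (h1,d3,g5)→tasted(g5,d3) ✓  (h2,d3,g4)→tasted(g4,d3) ✓  (h2,d5,g4)→tasted(g4,d5) ✓  (h3,d3,g1)→tasted(g1,d3) ✗  (h3,d3,g4)→tasted(g4,d3) ✓  (h4,d1,g1)→tasted(g1,d1) ✗  (h4,d1,g2)→tasted(g2,d1) ✓  (h4,d1,g4)→tasted(g4,d1) ✗  (h4,d2,g2)→tasted(g2,d2) ✗  (h4,d5,g3)→tasted(g3,d5) ✓
Counterexamples (restrictor triples failing the scope): 5.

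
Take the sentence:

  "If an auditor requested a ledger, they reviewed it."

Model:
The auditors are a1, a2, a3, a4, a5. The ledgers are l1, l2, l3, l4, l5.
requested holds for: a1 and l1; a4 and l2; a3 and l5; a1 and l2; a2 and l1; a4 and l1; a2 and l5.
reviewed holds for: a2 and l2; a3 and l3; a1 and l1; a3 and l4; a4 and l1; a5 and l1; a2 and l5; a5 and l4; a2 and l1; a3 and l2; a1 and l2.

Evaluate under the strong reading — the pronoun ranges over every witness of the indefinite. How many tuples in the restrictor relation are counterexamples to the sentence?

"it" takes "a ledger" as antecedent — a donkey pronoun bound across the clause boundary.
Strong reading: for every (a,l) with requested(a,l), reviewed(a,l).
Restrictor pairs: (a1,l1) ✓  (a1,l2) ✓  (a2,l1) ✓  (a2,l5) ✓  (a3,l5) ✗  (a4,l1) ✓  (a4,l2) ✗
Counterexamples (restrictor pairs failing the scope): 2.

2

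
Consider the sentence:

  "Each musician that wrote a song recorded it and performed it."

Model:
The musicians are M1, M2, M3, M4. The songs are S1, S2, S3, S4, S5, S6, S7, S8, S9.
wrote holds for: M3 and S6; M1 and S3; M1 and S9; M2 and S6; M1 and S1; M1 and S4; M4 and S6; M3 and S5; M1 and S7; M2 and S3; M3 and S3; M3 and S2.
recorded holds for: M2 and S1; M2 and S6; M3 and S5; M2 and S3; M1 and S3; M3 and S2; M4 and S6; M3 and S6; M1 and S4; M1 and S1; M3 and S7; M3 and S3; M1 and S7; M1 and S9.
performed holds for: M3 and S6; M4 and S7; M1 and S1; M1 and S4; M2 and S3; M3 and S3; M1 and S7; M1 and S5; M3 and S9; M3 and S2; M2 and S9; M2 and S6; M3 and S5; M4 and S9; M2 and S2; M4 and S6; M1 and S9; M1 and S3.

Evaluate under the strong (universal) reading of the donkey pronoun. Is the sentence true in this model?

True

"it" takes "a song" as antecedent — a donkey pronoun bound across the clause boundary.
Strong reading: for every (m,s) with wrote(m,s), recorded(m,s) ∧ performed(m,s).
Restrictor pairs: (M1,S1) ✓  (M1,S3) ✓  (M1,S4) ✓  (M1,S7) ✓  (M1,S9) ✓  (M2,S3) ✓  (M2,S6) ✓  (M3,S2) ✓  (M3,S3) ✓  (M3,S5) ✓  (M3,S6) ✓  (M4,S6) ✓
Every restrictor pair satisfies the scope.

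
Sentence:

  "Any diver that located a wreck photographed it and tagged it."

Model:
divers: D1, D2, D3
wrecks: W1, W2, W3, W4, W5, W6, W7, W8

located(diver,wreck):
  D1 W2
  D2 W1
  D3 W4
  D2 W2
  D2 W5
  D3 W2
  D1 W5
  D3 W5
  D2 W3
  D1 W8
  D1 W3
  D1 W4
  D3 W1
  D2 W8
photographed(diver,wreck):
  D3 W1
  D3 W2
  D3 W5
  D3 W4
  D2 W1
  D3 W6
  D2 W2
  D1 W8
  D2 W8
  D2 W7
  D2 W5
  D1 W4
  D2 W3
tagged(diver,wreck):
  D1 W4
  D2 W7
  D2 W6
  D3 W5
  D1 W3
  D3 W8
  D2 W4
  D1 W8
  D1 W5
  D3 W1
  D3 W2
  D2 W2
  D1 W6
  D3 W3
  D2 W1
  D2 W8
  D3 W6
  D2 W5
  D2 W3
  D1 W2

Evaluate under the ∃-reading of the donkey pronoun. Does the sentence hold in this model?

"it" takes "a wreck" as antecedent — a donkey pronoun bound across the clause boundary.
Weak reading: every diver d with some located-wreck has at least one located-wreck w such that photographed(d,w) ∧ tagged(d,w).
Per diver: D1:✓  D2:✓  D3:✓
Every diver in the restrictor has a witness.

True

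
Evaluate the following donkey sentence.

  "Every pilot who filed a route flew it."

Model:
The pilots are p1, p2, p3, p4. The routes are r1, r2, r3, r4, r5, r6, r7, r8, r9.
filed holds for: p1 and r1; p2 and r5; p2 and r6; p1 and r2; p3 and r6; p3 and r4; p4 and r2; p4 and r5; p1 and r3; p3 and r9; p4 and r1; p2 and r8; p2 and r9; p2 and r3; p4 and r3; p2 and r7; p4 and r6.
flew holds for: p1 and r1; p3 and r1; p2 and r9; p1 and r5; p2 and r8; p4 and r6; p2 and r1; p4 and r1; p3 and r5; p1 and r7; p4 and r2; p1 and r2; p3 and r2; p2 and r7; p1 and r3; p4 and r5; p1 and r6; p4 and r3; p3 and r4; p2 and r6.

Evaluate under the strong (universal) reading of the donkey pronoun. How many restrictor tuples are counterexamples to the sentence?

"it" takes "a route" as antecedent — a donkey pronoun bound across the clause boundary.
Strong reading: for every (p,r) with filed(p,r), flew(p,r).
Restrictor pairs: (p1,r1) ✓  (p1,r2) ✓  (p1,r3) ✓  (p2,r3) ✗  (p2,r5) ✗  (p2,r6) ✓  (p2,r7) ✓  (p2,r8) ✓  (p2,r9) ✓  (p3,r4) ✓  (p3,r6) ✗  (p3,r9) ✗  (p4,r1) ✓  (p4,r2) ✓  (p4,r3) ✓  (p4,r5) ✓  (p4,r6) ✓
Counterexamples (restrictor pairs failing the scope): 4.

4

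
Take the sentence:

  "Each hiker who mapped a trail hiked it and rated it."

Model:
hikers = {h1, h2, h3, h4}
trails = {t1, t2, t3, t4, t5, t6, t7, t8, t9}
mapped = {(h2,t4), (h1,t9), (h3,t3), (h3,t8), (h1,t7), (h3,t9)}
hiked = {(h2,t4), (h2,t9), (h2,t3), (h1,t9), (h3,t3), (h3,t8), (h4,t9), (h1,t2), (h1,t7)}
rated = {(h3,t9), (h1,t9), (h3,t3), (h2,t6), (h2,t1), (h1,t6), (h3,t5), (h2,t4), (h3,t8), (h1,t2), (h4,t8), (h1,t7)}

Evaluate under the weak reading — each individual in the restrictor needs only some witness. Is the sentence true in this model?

"it" takes "a trail" as antecedent — a donkey pronoun bound across the clause boundary.
Weak reading: every hiker h with some mapped-trail has at least one mapped-trail t such that hiked(h,t) ∧ rated(h,t).
Per hiker: h1:✓  h2:✓  h3:✓
Every hiker in the restrictor has a witness.

True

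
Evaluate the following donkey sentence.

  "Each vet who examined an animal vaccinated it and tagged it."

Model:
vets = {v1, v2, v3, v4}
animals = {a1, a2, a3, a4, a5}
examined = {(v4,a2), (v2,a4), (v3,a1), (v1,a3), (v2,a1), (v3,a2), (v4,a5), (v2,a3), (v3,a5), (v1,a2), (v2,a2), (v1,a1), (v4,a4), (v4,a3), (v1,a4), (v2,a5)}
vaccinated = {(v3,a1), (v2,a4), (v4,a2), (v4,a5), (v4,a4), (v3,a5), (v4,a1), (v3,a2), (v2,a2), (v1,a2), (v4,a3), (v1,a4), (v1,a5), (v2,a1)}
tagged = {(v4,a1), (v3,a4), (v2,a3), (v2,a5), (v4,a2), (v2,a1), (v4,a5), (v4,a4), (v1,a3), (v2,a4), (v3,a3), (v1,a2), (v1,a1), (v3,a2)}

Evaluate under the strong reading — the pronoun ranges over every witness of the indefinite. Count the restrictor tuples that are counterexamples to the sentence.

9

"it" takes "an animal" as antecedent — a donkey pronoun bound across the clause boundary.
Strong reading: for every (v,a) with examined(v,a), vaccinated(v,a) ∧ tagged(v,a).
Restrictor pairs: (v1,a1) ✗  (v1,a2) ✓  (v1,a3) ✗  (v1,a4) ✗  (v2,a1) ✓  (v2,a2) ✗  (v2,a3) ✗  (v2,a4) ✓  (v2,a5) ✗  (v3,a1) ✗  (v3,a2) ✓  (v3,a5) ✗  (v4,a2) ✓  (v4,a3) ✗  (v4,a4) ✓  (v4,a5) ✓
Counterexamples (restrictor pairs failing the scope): 9.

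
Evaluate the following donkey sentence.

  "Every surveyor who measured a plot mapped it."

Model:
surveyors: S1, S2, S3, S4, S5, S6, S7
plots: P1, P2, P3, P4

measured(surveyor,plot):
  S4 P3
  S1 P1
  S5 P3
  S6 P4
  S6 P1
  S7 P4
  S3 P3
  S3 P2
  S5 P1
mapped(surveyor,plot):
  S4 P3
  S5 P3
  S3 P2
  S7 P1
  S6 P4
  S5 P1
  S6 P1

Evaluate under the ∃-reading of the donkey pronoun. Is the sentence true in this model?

False

"it" takes "a plot" as antecedent — a donkey pronoun bound across the clause boundary.
Weak reading: every surveyor s with some measured-plot has at least one measured-plot p such that mapped(s,p).
Per surveyor: S1:✗  S3:✓  S4:✓  S5:✓  S6:✓  S7:✗
S1 has no witness among its measured-plots.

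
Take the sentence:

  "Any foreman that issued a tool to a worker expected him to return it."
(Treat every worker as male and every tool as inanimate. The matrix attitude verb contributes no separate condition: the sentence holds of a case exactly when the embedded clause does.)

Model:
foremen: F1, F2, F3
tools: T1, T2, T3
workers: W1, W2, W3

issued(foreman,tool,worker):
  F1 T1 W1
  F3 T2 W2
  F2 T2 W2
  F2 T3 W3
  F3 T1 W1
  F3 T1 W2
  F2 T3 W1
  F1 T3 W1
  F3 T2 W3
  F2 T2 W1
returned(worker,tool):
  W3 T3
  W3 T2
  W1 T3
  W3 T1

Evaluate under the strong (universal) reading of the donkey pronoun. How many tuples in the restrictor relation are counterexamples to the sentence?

6

"him" takes "a worker" as antecedent and "it" takes "a tool"; both are donkey pronouns co-varying with the restrictor.
Strong reading: for every (f,t,w) with issued(f,t,w), returned(w,t).
Restrictor triples: (F1,T1,W1)→returned(W1,T1) ✗  (F1,T3,W1)→returned(W1,T3) ✓  (F2,T2,W1)→returned(W1,T2) ✗  (F2,T2,W2)→returned(W2,T2) ✗  (F2,T3,W1)→returned(W1,T3) ✓  (F2,T3,W3)→returned(W3,T3) ✓  (F3,T1,W1)→returned(W1,T1) ✗  (F3,T1,W2)→returned(W2,T1) ✗  (F3,T2,W2)→returned(W2,T2) ✗  (F3,T2,W3)→returned(W3,T2) ✓
Counterexamples (restrictor triples failing the scope): 6.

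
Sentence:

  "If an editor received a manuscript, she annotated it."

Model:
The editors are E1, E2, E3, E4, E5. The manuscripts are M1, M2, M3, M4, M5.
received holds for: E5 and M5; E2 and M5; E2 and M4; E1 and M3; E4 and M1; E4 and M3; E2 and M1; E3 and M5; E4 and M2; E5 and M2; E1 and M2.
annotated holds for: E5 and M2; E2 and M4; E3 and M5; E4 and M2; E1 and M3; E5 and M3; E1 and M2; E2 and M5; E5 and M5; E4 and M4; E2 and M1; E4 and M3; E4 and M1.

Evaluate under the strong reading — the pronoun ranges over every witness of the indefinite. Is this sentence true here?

True

"it" takes "a manuscript" as antecedent — a donkey pronoun bound across the clause boundary.
Strong reading: for every (e,m) with received(e,m), annotated(e,m).
Restrictor pairs: (E1,M2) ✓  (E1,M3) ✓  (E2,M1) ✓  (E2,M4) ✓  (E2,M5) ✓  (E3,M5) ✓  (E4,M1) ✓  (E4,M2) ✓  (E4,M3) ✓  (E5,M2) ✓  (E5,M5) ✓
Every restrictor pair satisfies the scope.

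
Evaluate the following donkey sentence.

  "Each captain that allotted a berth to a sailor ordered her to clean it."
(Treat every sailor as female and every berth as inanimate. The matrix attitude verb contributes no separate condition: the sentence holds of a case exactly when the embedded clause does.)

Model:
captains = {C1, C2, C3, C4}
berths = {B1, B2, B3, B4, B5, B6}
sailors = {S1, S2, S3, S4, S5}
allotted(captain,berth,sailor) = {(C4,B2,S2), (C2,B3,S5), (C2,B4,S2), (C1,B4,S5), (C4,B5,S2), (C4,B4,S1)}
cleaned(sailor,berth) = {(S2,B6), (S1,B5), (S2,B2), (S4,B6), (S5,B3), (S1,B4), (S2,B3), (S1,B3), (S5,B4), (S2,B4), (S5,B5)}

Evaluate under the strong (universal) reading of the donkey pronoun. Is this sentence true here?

False

"her" takes "a sailor" as antecedent and "it" takes "a berth"; both are donkey pronouns co-varying with the restrictor.
Strong reading: for every (c,b,s) with allotted(c,b,s), cleaned(s,b).
Restrictor triples: (C1,B4,S5)→cleaned(S5,B4) ✓  (C2,B3,S5)→cleaned(S5,B3) ✓  (C2,B4,S2)→cleaned(S2,B4) ✓  (C4,B2,S2)→cleaned(S2,B2) ✓  (C4,B4,S1)→cleaned(S1,B4) ✓  (C4,B5,S2)→cleaned(S2,B5) ✗
Counterexample: (C4,B5,S2) — cleaned(S2,B5) does not hold.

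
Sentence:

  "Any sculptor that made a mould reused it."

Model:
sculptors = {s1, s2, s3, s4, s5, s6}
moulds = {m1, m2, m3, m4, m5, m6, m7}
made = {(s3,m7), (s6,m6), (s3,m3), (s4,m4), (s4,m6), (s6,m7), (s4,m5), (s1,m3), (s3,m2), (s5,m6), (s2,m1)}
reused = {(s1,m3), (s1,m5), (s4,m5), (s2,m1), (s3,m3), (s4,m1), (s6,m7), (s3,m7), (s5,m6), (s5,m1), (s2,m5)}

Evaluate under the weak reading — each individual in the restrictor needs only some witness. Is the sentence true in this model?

"it" takes "a mould" as antecedent — a donkey pronoun bound across the clause boundary.
Weak reading: every sculptor s with some made-mould has at least one made-mould m such that reused(s,m).
Per sculptor: s1:✓  s2:✓  s3:✓  s4:✓  s5:✓  s6:✓
Every sculptor in the restrictor has a witness.

True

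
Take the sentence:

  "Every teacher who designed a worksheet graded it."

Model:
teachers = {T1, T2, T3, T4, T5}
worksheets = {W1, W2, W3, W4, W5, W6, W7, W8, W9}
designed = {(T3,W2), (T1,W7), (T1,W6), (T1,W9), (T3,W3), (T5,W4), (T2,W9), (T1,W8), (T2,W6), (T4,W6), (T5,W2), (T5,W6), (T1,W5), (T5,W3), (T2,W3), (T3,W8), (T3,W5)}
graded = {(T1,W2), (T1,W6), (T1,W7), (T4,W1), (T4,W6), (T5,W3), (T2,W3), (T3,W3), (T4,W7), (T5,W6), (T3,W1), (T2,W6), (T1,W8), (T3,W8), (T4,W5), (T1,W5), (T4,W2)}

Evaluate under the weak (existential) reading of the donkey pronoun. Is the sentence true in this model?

"it" takes "a worksheet" as antecedent — a donkey pronoun bound across the clause boundary.
Weak reading: every teacher t with some designed-worksheet has at least one designed-worksheet w such that graded(t,w).
Per teacher: T1:✓  T2:✓  T3:✓  T4:✓  T5:✓
Every teacher in the restrictor has a witness.

True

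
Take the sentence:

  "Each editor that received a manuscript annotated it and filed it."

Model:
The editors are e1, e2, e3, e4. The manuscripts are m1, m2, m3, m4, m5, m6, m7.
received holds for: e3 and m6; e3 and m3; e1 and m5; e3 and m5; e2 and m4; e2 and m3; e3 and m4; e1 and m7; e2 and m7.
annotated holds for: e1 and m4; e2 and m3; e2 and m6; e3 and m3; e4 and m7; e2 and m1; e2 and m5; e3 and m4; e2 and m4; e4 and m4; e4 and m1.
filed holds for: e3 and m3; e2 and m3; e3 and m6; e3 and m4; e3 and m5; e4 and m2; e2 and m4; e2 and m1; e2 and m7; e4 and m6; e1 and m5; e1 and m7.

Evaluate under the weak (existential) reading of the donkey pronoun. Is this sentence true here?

"it" takes "a manuscript" as antecedent — a donkey pronoun bound across the clause boundary.
Weak reading: every editor e with some received-manuscript has at least one received-manuscript m such that annotated(e,m) ∧ filed(e,m).
Per editor: e1:✗  e2:✓  e3:✓
e1 has no witness among its received-manuscripts.

False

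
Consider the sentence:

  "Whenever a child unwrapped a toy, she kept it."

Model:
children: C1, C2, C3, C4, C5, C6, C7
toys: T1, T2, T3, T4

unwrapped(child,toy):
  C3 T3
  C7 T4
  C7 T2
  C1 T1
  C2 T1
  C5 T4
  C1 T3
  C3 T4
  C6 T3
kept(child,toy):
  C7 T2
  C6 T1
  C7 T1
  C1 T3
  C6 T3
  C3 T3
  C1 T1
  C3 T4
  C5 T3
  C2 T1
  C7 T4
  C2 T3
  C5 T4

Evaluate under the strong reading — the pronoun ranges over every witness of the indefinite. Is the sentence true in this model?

"it" takes "a toy" as antecedent — a donkey pronoun bound across the clause boundary.
Strong reading: for every (c,t) with unwrapped(c,t), kept(c,t).
Restrictor pairs: (C1,T1) ✓  (C1,T3) ✓  (C2,T1) ✓  (C3,T3) ✓  (C3,T4) ✓  (C5,T4) ✓  (C6,T3) ✓  (C7,T2) ✓  (C7,T4) ✓
Every restrictor pair satisfies the scope.

True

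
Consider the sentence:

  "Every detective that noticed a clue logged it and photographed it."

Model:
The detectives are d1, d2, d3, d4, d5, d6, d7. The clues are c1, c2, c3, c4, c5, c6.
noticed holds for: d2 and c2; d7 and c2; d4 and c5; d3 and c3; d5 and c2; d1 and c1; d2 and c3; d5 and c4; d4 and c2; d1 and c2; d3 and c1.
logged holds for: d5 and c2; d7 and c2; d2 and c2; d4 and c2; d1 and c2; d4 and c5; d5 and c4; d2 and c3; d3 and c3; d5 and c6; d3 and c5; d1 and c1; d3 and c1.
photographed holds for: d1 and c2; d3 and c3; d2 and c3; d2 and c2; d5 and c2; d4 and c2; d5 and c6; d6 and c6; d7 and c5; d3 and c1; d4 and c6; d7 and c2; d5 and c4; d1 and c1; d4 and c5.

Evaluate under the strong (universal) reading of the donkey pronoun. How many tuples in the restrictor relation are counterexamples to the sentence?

0

"it" takes "a clue" as antecedent — a donkey pronoun bound across the clause boundary.
Strong reading: for every (d,c) with noticed(d,c), logged(d,c) ∧ photographed(d,c).
Restrictor pairs: (d1,c1) ✓  (d1,c2) ✓  (d2,c2) ✓  (d2,c3) ✓  (d3,c1) ✓  (d3,c3) ✓  (d4,c2) ✓  (d4,c5) ✓  (d5,c2) ✓  (d5,c4) ✓  (d7,c2) ✓
Counterexamples (restrictor pairs failing the scope): 0.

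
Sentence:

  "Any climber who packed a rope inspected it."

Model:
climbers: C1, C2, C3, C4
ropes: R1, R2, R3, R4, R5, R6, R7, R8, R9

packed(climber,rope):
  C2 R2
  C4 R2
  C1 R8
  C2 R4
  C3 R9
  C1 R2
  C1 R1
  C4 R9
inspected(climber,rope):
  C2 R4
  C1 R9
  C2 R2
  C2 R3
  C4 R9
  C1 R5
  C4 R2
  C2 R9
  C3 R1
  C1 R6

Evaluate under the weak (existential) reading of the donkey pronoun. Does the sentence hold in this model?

"it" takes "a rope" as antecedent — a donkey pronoun bound across the clause boundary.
Weak reading: every climber c with some packed-rope has at least one packed-rope r such that inspected(c,r).
Per climber: C1:✗  C2:✓  C3:✗  C4:✓
C1 has no witness among its packed-ropes.

False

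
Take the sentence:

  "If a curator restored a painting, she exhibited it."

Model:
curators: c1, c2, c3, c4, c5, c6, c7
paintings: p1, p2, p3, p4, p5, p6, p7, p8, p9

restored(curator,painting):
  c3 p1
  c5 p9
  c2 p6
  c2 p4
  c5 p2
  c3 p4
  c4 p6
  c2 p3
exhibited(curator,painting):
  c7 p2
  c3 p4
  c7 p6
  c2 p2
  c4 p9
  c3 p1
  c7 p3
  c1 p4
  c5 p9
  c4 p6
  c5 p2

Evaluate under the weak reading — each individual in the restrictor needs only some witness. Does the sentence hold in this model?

False

"it" takes "a painting" as antecedent — a donkey pronoun bound across the clause boundary.
Weak reading: every curator c with some restored-painting has at least one restored-painting p such that exhibited(c,p).
Per curator: c2:✗  c3:✓  c4:✓  c5:✓
c2 has no witness among its restored-paintings.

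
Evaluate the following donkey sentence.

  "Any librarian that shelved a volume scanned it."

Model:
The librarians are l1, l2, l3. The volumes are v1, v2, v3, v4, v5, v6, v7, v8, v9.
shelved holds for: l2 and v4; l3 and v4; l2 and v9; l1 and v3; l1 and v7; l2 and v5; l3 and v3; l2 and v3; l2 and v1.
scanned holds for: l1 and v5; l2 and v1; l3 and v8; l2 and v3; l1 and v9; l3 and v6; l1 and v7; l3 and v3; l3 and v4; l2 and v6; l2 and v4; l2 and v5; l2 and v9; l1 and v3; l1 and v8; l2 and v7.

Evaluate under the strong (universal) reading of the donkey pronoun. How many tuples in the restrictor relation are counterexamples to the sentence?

0

"it" takes "a volume" as antecedent — a donkey pronoun bound across the clause boundary.
Strong reading: for every (l,v) with shelved(l,v), scanned(l,v).
Restrictor pairs: (l1,v3) ✓  (l1,v7) ✓  (l2,v1) ✓  (l2,v3) ✓  (l2,v4) ✓  (l2,v5) ✓  (l2,v9) ✓  (l3,v3) ✓  (l3,v4) ✓
Counterexamples (restrictor pairs failing the scope): 0.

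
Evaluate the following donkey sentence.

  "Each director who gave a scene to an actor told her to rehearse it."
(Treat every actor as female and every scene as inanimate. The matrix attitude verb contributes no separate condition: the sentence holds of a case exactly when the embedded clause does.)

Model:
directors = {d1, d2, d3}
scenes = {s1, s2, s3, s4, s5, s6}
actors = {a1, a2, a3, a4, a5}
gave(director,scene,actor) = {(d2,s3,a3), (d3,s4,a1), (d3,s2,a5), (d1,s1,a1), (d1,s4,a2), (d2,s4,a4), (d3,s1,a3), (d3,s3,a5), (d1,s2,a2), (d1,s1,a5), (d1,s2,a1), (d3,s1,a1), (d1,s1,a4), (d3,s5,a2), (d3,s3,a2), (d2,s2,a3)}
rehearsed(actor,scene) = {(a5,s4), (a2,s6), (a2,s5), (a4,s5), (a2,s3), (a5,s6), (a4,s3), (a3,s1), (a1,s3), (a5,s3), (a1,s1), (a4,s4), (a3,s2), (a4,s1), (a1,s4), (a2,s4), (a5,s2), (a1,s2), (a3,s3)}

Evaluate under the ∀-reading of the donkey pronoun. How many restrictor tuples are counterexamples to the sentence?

2

"her" takes "an actor" as antecedent and "it" takes "a scene"; both are donkey pronouns co-varying with the restrictor.
Strong reading: for every (d,s,a) with gave(d,s,a), rehearsed(a,s).
Restrictor triples: (d1,s1,a1)→rehearsed(a1,s1) ✓  (d1,s1,a4)→rehearsed(a4,s1) ✓  (d1,s1,a5)→rehearsed(a5,s1) ✗  (d1,s2,a1)→rehearsed(a1,s2) ✓  (d1,s2,a2)→rehearsed(a2,s2) ✗  (d1,s4,a2)→rehearsed(a2,s4) ✓  (d2,s2,a3)→rehearsed(a3,s2) ✓  (d2,s3,a3)→rehearsed(a3,s3) ✓  (d2,s4,a4)→rehearsed(a4,s4) ✓  (d3,s1,a1)→rehearsed(a1,s1) ✓  (d3,s1,a3)→rehearsed(a3,s1) ✓  (d3,s2,a5)→rehearsed(a5,s2) ✓  (d3,s3,a2)→rehearsed(a2,s3) ✓  (d3,s3,a5)→rehearsed(a5,s3) ✓  (d3,s4,a1)→rehearsed(a1,s4) ✓  (d3,s5,a2)→rehearsed(a2,s5) ✓
Counterexamples (restrictor triples failing the scope): 2.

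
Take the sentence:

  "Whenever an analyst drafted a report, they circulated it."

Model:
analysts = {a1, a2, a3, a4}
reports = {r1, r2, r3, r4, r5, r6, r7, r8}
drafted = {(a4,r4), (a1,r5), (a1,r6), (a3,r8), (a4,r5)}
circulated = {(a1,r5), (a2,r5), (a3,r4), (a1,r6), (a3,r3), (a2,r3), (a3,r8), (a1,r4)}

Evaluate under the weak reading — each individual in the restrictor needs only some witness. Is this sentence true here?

False

"it" takes "a report" as antecedent — a donkey pronoun bound across the clause boundary.
Weak reading: every analyst a with some drafted-report has at least one drafted-report r such that circulated(a,r).
Per analyst: a1:✓  a3:✓  a4:✗
a4 has no witness among its drafted-reports.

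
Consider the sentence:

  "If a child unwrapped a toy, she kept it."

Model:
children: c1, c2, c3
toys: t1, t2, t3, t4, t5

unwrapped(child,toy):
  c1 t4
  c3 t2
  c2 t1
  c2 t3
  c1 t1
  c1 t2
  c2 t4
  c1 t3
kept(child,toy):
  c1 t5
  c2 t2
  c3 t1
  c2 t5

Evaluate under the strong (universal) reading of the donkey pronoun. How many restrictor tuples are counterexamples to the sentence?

"it" takes "a toy" as antecedent — a donkey pronoun bound across the clause boundary.
Strong reading: for every (c,t) with unwrapped(c,t), kept(c,t).
Restrictor pairs: (c1,t1) ✗  (c1,t2) ✗  (c1,t3) ✗  (c1,t4) ✗  (c2,t1) ✗  (c2,t3) ✗  (c2,t4) ✗  (c3,t2) ✗
Counterexamples (restrictor pairs failing the scope): 8.

8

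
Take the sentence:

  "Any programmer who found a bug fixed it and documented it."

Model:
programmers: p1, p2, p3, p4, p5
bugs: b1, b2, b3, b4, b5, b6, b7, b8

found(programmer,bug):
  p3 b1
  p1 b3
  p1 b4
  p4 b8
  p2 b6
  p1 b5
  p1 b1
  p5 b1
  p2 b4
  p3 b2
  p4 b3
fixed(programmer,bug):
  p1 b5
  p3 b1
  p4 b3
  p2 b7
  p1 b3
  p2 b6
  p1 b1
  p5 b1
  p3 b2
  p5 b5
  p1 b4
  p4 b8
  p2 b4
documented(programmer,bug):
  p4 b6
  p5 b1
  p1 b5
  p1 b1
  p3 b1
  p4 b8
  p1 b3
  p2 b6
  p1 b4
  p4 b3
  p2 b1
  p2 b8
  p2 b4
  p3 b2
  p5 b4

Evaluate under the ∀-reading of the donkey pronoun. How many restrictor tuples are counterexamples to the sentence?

0

"it" takes "a bug" as antecedent — a donkey pronoun bound across the clause boundary.
Strong reading: for every (p,b) with found(p,b), fixed(p,b) ∧ documented(p,b).
Restrictor pairs: (p1,b1) ✓  (p1,b3) ✓  (p1,b4) ✓  (p1,b5) ✓  (p2,b4) ✓  (p2,b6) ✓  (p3,b1) ✓  (p3,b2) ✓  (p4,b3) ✓  (p4,b8) ✓  (p5,b1) ✓
Counterexamples (restrictor pairs failing the scope): 0.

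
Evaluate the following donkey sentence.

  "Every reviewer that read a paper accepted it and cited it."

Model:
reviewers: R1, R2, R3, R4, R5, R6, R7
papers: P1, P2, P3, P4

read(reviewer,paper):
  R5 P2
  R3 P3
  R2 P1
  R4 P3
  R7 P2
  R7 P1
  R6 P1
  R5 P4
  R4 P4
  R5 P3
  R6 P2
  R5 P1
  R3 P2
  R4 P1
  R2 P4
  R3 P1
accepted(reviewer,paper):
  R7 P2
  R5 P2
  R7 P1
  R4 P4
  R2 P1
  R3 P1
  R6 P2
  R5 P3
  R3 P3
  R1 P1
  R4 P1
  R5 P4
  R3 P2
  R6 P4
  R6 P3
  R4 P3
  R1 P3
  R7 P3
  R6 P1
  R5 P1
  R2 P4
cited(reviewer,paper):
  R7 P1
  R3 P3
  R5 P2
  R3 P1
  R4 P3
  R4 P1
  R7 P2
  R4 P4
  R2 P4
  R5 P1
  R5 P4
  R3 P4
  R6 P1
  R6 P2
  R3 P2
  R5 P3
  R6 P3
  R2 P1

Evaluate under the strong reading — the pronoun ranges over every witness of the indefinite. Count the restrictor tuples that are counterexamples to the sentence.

"it" takes "a paper" as antecedent — a donkey pronoun bound across the clause boundary.
Strong reading: for every (r,p) with read(r,p), accepted(r,p) ∧ cited(r,p).
Restrictor pairs: (R2,P1) ✓  (R2,P4) ✓  (R3,P1) ✓  (R3,P2) ✓  (R3,P3) ✓  (R4,P1) ✓  (R4,P3) ✓  (R4,P4) ✓  (R5,P1) ✓  (R5,P2) ✓  (R5,P3) ✓  (R5,P4) ✓  (R6,P1) ✓  (R6,P2) ✓  (R7,P1) ✓  (R7,P2) ✓
Counterexamples (restrictor pairs failing the scope): 0.

0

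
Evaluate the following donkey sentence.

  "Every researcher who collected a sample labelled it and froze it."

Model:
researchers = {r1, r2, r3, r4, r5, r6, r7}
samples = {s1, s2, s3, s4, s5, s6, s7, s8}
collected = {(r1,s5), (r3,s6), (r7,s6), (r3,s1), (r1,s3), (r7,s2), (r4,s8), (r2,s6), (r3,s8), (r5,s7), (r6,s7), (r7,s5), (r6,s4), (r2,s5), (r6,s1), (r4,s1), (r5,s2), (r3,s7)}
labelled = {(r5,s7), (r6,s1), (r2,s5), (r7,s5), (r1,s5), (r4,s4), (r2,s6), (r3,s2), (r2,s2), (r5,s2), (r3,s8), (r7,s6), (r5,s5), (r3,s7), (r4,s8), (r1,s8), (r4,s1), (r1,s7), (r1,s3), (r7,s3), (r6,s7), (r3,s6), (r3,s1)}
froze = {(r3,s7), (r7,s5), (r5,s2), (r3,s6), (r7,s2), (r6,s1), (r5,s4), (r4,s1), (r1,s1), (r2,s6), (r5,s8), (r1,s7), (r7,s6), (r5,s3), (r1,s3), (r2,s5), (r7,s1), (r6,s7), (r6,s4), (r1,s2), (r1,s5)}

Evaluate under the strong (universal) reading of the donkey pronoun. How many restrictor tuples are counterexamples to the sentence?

6

"it" takes "a sample" as antecedent — a donkey pronoun bound across the clause boundary.
Strong reading: for every (r,s) with collected(r,s), labelled(r,s) ∧ froze(r,s).
Restrictor pairs: (r1,s3) ✓  (r1,s5) ✓  (r2,s5) ✓  (r2,s6) ✓  (r3,s1) ✗  (r3,s6) ✓  (r3,s7) ✓  (r3,s8) ✗  (r4,s1) ✓  (r4,s8) ✗  (r5,s2) ✓  (r5,s7) ✗  (r6,s1) ✓  (r6,s4) ✗  (r6,s7) ✓  (r7,s2) ✗  (r7,s5) ✓  (r7,s6) ✓
Counterexamples (restrictor pairs failing the scope): 6.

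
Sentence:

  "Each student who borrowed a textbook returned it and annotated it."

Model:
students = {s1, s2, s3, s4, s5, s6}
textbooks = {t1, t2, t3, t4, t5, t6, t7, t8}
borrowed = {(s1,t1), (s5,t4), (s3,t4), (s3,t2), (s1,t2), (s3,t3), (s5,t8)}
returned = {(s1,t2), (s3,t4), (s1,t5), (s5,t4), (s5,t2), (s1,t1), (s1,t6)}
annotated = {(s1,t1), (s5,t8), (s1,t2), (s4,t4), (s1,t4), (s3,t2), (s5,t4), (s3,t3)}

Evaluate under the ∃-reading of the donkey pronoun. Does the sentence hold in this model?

False

"it" takes "a textbook" as antecedent — a donkey pronoun bound across the clause boundary.
Weak reading: every student s with some borrowed-textbook has at least one borrowed-textbook t such that returned(s,t) ∧ annotated(s,t).
Per student: s1:✓  s3:✗  s5:✓
s3 has no witness among its borrowed-textbooks.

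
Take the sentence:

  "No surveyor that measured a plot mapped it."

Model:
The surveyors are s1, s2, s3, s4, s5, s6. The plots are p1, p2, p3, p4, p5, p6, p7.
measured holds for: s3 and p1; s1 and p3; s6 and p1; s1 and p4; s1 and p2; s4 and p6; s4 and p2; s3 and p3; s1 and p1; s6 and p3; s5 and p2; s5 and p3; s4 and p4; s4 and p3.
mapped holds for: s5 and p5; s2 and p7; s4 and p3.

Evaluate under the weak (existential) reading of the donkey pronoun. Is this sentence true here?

"it" takes "a plot" as antecedent — a donkey pronoun bound across the clause boundary.
Truth condition: for no (s,p) with measured(s,p) does mapped(s,p) hold.
Restrictor pairs — does the scope hold? (s1,p1):fails  (s1,p2):fails  (s1,p3):fails  (s1,p4):fails  (s3,p1):fails  (s3,p3):fails  (s4,p2):fails  (s4,p3):holds  (s4,p4):fails  (s4,p6):fails  (s5,p2):fails  (s5,p3):fails  (s6,p1):fails  (s6,p3):fails
Scope holds for 1 pair(s), so the sentence is false.

False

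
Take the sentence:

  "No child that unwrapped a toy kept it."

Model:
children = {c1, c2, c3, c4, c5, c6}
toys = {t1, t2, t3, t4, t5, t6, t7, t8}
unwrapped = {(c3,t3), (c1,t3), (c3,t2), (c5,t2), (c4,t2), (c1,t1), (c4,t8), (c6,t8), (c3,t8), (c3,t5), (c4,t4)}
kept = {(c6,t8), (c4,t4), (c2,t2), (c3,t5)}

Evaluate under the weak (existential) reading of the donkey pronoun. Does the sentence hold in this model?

"it" takes "a toy" as antecedent — a donkey pronoun bound across the clause boundary.
Truth condition: for no (c,t) with unwrapped(c,t) does kept(c,t) hold.
Restrictor pairs — does the scope hold? (c1,t1):fails  (c1,t3):fails  (c3,t2):fails  (c3,t3):fails  (c3,t5):holds  (c3,t8):fails  (c4,t2):fails  (c4,t4):holds  (c4,t8):fails  (c5,t2):fails  (c6,t8):holds
Scope holds for 3 pair(s), so the sentence is false.

False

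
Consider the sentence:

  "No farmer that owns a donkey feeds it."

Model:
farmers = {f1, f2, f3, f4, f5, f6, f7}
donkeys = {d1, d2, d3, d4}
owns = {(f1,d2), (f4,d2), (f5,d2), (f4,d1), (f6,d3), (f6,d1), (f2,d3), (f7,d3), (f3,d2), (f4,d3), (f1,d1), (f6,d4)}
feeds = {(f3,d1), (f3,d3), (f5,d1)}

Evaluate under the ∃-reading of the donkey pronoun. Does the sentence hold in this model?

True

"it" takes "a donkey" as antecedent — a donkey pronoun bound across the clause boundary.
Truth condition: for no (f,d) with owns(f,d) does feeds(f,d) hold.
Restrictor pairs — does the scope hold? (f1,d1):fails  (f1,d2):fails  (f2,d3):fails  (f3,d2):fails  (f4,d1):fails  (f4,d2):fails  (f4,d3):fails  (f5,d2):fails  (f6,d1):fails  (f6,d3):fails  (f6,d4):fails  (f7,d3):fails
Scope holds for no restrictor pair, so the sentence is true.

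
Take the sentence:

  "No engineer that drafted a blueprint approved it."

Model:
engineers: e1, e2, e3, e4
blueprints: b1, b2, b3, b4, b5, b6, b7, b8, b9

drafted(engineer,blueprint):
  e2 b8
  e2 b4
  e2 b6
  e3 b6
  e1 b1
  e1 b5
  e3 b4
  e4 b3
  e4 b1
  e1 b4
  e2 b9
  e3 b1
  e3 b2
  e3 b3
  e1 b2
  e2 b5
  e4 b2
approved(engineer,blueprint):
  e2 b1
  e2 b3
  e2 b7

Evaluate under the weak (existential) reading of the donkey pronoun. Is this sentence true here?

"it" takes "a blueprint" as antecedent — a donkey pronoun bound across the clause boundary.
Truth condition: for no (e,b) with drafted(e,b) does approved(e,b) hold.
Restrictor pairs — does the scope hold? (e1,b1):fails  (e1,b2):fails  (e1,b4):fails  (e1,b5):fails  (e2,b4):fails  (e2,b5):fails  (e2,b6):fails  (e2,b8):fails  (e2,b9):fails  (e3,b1):fails  (e3,b2):fails  (e3,b3):fails  (e3,b4):fails  (e3,b6):fails  (e4,b1):fails  (e4,b2):fails  (e4,b3):fails
Scope holds for no restrictor pair, so the sentence is true.

True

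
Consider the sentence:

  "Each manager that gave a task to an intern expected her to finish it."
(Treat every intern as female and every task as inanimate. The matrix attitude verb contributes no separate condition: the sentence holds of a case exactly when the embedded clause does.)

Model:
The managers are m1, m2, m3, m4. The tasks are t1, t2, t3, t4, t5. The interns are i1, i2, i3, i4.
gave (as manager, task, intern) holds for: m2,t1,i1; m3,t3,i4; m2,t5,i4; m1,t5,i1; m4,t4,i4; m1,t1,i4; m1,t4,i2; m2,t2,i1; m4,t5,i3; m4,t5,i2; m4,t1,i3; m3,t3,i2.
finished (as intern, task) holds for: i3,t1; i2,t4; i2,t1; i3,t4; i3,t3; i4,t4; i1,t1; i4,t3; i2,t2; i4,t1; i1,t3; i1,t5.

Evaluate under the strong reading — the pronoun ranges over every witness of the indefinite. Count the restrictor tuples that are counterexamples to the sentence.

5

"her" takes "an intern" as antecedent and "it" takes "a task"; both are donkey pronouns co-varying with the restrictor.
Strong reading: for every (m,t,i) with gave(m,t,i), finished(i,t).
Restrictor triples: (m1,t1,i4)→finished(i4,t1) ✓  (m1,t4,i2)→finished(i2,t4) ✓  (m1,t5,i1)→finished(i1,t5) ✓  (m2,t1,i1)→finished(i1,t1) ✓  (m2,t2,i1)→finished(i1,t2) ✗  (m2,t5,i4)→finished(i4,t5) ✗  (m3,t3,i2)→finished(i2,t3) ✗  (m3,t3,i4)→finished(i4,t3) ✓  (m4,t1,i3)→finished(i3,t1) ✓  (m4,t4,i4)→finished(i4,t4) ✓  (m4,t5,i2)→finished(i2,t5) ✗  (m4,t5,i3)→finished(i3,t5) ✗
Counterexamples (restrictor triples failing the scope): 5.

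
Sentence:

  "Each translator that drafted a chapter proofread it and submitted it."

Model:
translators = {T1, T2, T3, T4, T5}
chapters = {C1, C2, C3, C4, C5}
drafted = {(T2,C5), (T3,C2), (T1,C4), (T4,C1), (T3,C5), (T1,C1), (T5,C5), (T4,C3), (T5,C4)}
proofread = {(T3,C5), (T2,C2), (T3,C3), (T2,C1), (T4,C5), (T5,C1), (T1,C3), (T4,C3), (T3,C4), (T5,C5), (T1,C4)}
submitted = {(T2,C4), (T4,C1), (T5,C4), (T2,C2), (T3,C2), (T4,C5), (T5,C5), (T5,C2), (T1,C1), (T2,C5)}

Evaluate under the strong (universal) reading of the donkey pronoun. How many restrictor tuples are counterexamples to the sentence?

"it" takes "a chapter" as antecedent — a donkey pronoun bound across the clause boundary.
Strong reading: for every (t,c) with drafted(t,c), proofread(t,c) ∧ submitted(t,c).
Restrictor pairs: (T1,C1) ✗  (T1,C4) ✗  (T2,C5) ✗  (T3,C2) ✗  (T3,C5) ✗  (T4,C1) ✗  (T4,C3) ✗  (T5,C4) ✗  (T5,C5) ✓
Counterexamples (restrictor pairs failing the scope): 8.

8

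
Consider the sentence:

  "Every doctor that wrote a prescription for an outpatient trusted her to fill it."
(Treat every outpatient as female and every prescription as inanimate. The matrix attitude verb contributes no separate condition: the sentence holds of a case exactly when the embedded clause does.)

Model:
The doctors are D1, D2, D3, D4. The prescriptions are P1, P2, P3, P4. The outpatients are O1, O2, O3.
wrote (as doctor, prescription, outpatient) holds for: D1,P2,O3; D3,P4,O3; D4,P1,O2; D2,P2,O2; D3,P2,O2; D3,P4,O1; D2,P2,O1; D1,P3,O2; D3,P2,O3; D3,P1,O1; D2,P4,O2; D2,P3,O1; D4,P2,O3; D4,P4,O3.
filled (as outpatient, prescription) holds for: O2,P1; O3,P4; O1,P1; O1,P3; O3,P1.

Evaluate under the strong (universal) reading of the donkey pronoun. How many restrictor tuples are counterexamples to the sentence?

"her" takes "an outpatient" as antecedent and "it" takes "a prescription"; both are donkey pronouns co-varying with the restrictor.
Strong reading: for every (d,p,o) with wrote(d,p,o), filled(o,p).
Restrictor triples: (D1,P2,O3)→filled(O3,P2) ✗  (D1,P3,O2)→filled(O2,P3) ✗  (D2,P2,O1)→filled(O1,P2) ✗  (D2,P2,O2)→filled(O2,P2) ✗  (D2,P3,O1)→filled(O1,P3) ✓  (D2,P4,O2)→filled(O2,P4) ✗  (D3,P1,O1)→filled(O1,P1) ✓  (D3,P2,O2)→filled(O2,P2) ✗  (D3,P2,O3)→filled(O3,P2) ✗  (D3,P4,O1)→filled(O1,P4) ✗  (D3,P4,O3)→filled(O3,P4) ✓  (D4,P1,O2)→filled(O2,P1) ✓  (D4,P2,O3)→filled(O3,P2) ✗  (D4,P4,O3)→filled(O3,P4) ✓
Counterexamples (restrictor triples failing the scope): 9.

9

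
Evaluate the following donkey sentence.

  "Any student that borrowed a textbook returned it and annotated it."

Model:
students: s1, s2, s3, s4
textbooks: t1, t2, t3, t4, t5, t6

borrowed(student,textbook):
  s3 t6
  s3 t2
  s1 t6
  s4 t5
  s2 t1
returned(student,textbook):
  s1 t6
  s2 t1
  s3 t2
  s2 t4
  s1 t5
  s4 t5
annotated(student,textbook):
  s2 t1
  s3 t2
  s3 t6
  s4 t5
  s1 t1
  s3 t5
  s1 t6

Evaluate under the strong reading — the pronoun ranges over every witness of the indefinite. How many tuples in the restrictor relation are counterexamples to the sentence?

"it" takes "a textbook" as antecedent — a donkey pronoun bound across the clause boundary.
Strong reading: for every (s,t) with borrowed(s,t), returned(s,t) ∧ annotated(s,t).
Restrictor pairs: (s1,t6) ✓  (s2,t1) ✓  (s3,t2) ✓  (s3,t6) ✗  (s4,t5) ✓
Counterexamples (restrictor pairs failing the scope): 1.

1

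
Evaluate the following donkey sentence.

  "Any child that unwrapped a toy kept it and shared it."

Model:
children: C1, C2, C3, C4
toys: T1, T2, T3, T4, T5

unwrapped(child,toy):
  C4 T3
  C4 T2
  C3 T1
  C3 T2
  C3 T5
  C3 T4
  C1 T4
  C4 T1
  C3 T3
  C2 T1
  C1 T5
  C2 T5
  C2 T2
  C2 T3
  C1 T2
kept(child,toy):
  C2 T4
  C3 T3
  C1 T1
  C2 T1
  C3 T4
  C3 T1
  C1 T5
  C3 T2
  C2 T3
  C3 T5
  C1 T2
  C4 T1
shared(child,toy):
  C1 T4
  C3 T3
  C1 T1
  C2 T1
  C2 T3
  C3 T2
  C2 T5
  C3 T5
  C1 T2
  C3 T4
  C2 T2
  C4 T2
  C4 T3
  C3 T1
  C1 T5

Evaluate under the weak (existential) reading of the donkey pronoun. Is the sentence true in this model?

False

"it" takes "a toy" as antecedent — a donkey pronoun bound across the clause boundary.
Weak reading: every child c with some unwrapped-toy has at least one unwrapped-toy t such that kept(c,t) ∧ shared(c,t).
Per child: C1:✓  C2:✓  C3:✓  C4:✗
C4 has no witness among its unwrapped-toys.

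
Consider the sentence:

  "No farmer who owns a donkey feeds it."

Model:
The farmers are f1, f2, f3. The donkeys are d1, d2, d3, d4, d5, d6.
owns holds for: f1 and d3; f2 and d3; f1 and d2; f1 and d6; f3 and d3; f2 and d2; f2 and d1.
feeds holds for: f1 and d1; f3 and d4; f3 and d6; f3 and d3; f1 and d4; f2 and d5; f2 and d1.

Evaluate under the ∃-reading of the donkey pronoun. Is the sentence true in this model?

"it" takes "a donkey" as antecedent — a donkey pronoun bound across the clause boundary.
Truth condition: for no (f,d) with owns(f,d) does feeds(f,d) hold.
Restrictor pairs — does the scope hold? (f1,d2):fails  (f1,d3):fails  (f1,d6):fails  (f2,d1):holds  (f2,d2):fails  (f2,d3):fails  (f3,d3):holds
Scope holds for 2 pair(s), so the sentence is false.

False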